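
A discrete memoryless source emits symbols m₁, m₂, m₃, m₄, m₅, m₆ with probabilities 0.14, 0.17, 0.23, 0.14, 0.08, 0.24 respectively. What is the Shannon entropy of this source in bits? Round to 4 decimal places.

H = −Σ pᵢ log₂ pᵢ.
−0.14·log₂(0.14) = 0.3971
−0.17·log₂(0.17) = 0.4346
−0.23·log₂(0.23) = 0.4877
−0.14·log₂(0.14) = 0.3971
−0.08·log₂(0.08) = 0.2915
−0.24·log₂(0.24) = 0.4941
Sum ≈ 2.5021 → 2.5021 bits.

2.5021 bits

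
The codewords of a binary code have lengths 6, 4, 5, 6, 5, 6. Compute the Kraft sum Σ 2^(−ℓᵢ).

With common denominator 2^6 = 64: Σ 2^(−ℓᵢ) = 1/64 + 4/64 + 2/64 + 1/64 + 2/64 + 1/64 = 11/64 = 0.171875.

0.171875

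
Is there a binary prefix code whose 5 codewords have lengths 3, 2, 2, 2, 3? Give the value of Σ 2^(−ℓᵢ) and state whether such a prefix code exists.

1; yes

With common denominator 2^3 = 8: Σ 2^(−ℓᵢ) = 1/8 + 2/8 + 2/8 + 2/8 + 1/8 = 8/8 = 1.
Kraft's inequality requires Σ ≤ 1; here Σ = 1 ≤ 1, so such a prefix code exists.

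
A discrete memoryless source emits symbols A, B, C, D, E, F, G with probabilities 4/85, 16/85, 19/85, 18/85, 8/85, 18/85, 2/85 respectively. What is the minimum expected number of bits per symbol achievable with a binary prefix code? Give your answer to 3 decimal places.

Repeatedly combine the two least-probable nodes; the expected code length is the sum of the merged weights.
merge 2/85 + 4/85 → 6/85
merge 6/85 + 8/85 → 14/85
merge 14/85 + 16/85 → 6/17
merge 18/85 + 18/85 → 36/85
merge 19/85 + 6/17 → 49/85
merge 36/85 + 49/85 → 1
L = 6/85 + 14/85 + 6/17 + 36/85 + 49/85 + 1 = 44/17 ≈ 2.588 bits/symbol.

2.588 bits/symbol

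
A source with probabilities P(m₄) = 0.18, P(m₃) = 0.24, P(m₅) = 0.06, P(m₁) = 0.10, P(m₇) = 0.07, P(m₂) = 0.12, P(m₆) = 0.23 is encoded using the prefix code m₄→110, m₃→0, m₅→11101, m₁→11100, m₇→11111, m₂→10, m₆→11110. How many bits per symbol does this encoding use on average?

L̄ = Σ pᵢ·ℓᵢ = 0.18·3 + 0.24·1 + 0.06·5 + 0.10·5 + 0.07·5 + 0.12·2 + 0.23·5 = 3.32 bits/symbol.

3.32 bits/symbol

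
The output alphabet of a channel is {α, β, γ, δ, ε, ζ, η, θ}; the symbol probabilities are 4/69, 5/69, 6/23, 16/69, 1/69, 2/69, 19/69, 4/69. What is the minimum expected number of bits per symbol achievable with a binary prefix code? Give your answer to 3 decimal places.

2.507 bits/symbol

Repeatedly combine the two least-probable nodes; the expected code length is the sum of the merged weights.
merge 1/69 + 2/69 → 1/23
merge 1/23 + 4/69 → 7/69
merge 4/69 + 5/69 → 3/23
merge 7/69 + 3/23 → 16/69
merge 16/69 + 16/69 → 32/69
merge 6/23 + 19/69 → 37/69
merge 32/69 + 37/69 → 1
L = 1/23 + 7/69 + 3/23 + 16/69 + 32/69 + 37/69 + 1 = 173/69 ≈ 2.507 bits/symbol.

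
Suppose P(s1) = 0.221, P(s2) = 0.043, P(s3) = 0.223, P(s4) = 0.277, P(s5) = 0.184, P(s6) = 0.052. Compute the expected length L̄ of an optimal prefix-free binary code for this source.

Repeatedly combine the two least-probable nodes; the expected code length is the sum of the merged weights.
merge 43/1000 + 13/250 → 19/200
merge 19/200 + 23/125 → 279/1000
merge 221/1000 + 223/1000 → 111/250
merge 277/1000 + 279/1000 → 139/250
merge 111/250 + 139/250 → 1
L = 19/200 + 279/1000 + 111/250 + 139/250 + 1 = 1187/500 = 2.374 bits/symbol.

2.374 bits/symbol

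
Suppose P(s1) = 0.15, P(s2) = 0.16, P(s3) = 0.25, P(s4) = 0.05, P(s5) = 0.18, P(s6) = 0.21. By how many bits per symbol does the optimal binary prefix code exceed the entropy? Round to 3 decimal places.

Entropy H = −Σ p log₂ p ≈ 2.4678 bits.
Huffman merges: 1/20+3/20→1/5; 4/25+9/50→17/50; 1/5+21/100→41/100; 1/4+17/50→59/100; 41/100+59/100→1. L = 127/50 ≈ 2.5400.
L − H = 2.5400 − 2.4678 = 0.072 bits.

0.072 bits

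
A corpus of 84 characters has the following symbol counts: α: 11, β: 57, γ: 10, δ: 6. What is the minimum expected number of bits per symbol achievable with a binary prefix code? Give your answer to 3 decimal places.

1.512 bits/symbol

Probabilities are the counts divided by 84.
Repeatedly combine the two least-probable nodes; the expected code length is the sum of the merged weights.
merge 1/14 + 5/42 → 4/21
merge 11/84 + 4/21 → 9/28
merge 9/28 + 19/28 → 1
L = 4/21 + 9/28 + 1 = 127/84 ≈ 1.512 bits/symbol.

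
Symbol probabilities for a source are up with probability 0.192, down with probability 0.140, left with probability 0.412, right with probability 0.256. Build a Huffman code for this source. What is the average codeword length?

Repeatedly combine the two least-probable nodes; the expected code length is the sum of the merged weights.
merge 7/50 + 24/125 → 83/250
merge 32/125 + 83/250 → 147/250
merge 103/250 + 147/250 → 1
L = 83/250 + 147/250 + 1 = 48/25 = 1.92 bits/symbol.

1.92 bits/symbol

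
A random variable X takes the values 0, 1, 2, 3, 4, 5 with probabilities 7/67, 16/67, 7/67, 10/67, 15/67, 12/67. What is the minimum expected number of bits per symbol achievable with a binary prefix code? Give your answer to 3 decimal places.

Repeatedly combine the two least-probable nodes; the expected code length is the sum of the merged weights.
merge 7/67 + 7/67 → 14/67
merge 10/67 + 12/67 → 22/67
merge 14/67 + 15/67 → 29/67
merge 16/67 + 22/67 → 38/67
merge 29/67 + 38/67 → 1
L = 14/67 + 22/67 + 29/67 + 38/67 + 1 = 170/67 ≈ 2.537 bits/symbol.

2.537 bits/symbol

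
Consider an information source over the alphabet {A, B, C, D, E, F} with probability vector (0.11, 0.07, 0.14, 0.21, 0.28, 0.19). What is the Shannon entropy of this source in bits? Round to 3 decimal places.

H = −Σ pᵢ log₂ pᵢ.
−0.11·log₂(0.11) = 0.3503
−0.07·log₂(0.07) = 0.2686
−0.14·log₂(0.14) = 0.3971
−0.21·log₂(0.21) = 0.4728
−0.28·log₂(0.28) = 0.5142
−0.19·log₂(0.19) = 0.4552
Sum ≈ 2.4582 → 2.458 bits.

2.458 bits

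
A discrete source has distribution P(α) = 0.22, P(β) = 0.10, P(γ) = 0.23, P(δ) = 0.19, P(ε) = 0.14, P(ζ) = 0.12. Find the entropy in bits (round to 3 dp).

2.520 bits

H = −Σ pᵢ log₂ pᵢ.
−0.22·log₂(0.22) = 0.4806
−0.10·log₂(0.10) = 0.3322
−0.23·log₂(0.23) = 0.4877
−0.19·log₂(0.19) = 0.4552
−0.14·log₂(0.14) = 0.3971
−0.12·log₂(0.12) = 0.3671
Sum ≈ 2.5198 → 2.520 bits.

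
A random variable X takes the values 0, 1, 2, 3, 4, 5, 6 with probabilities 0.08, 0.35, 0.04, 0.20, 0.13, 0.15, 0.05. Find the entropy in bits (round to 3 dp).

2.481 bits

H = −Σ pᵢ log₂ pᵢ.
−0.08·log₂(0.08) = 0.2915
−0.35·log₂(0.35) = 0.5301
−0.04·log₂(0.04) = 0.1858
−0.20·log₂(0.20) = 0.4644
−0.13·log₂(0.13) = 0.3826
−0.15·log₂(0.15) = 0.4105
−0.05·log₂(0.05) = 0.2161
Sum ≈ 2.4810 → 2.481 bits.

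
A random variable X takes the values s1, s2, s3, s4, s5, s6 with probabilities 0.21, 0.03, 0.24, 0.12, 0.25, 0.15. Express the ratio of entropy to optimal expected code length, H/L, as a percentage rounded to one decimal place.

97.8%

Entropy H = −Σ p log₂ p ≈ 2.3963 bits.
Huffman merges: 3/100+3/25→3/20; 3/20+3/20→3/10; 21/100+6/25→9/20; 1/4+3/10→11/20; 9/20+11/20→1. L = 49/20 ≈ 2.4500.
Efficiency = H/L = 2.3963/2.4500 = 97.8%.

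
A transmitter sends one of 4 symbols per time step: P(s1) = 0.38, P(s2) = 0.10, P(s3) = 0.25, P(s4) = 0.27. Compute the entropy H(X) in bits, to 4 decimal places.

H = −Σ pᵢ log₂ pᵢ.
−0.38·log₂(0.38) = 0.5305
−0.10·log₂(0.10) = 0.3322
−0.25·log₂(0.25) = 0.5000
−0.27·log₂(0.27) = 0.5100
Sum ≈ 1.8727 → 1.8727 bits.

1.8727 bits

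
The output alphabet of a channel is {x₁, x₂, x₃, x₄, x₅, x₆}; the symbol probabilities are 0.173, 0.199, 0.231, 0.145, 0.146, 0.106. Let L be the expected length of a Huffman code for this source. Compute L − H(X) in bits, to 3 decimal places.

0.028 bits

Entropy H = −Σ p log₂ p ≈ 2.5422 bits.
Huffman merges: 53/500+29/200→251/1000; 73/500+173/1000→319/1000; 199/1000+231/1000→43/100; 251/1000+319/1000→57/100; 43/100+57/100→1. L = 257/100 ≈ 2.5700.
L − H = 2.5700 − 2.5422 = 0.028 bits.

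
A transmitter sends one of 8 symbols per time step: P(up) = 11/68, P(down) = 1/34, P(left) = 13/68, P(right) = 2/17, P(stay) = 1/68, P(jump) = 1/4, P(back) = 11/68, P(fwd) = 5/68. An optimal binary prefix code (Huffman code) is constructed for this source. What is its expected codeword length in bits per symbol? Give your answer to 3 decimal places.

Repeatedly combine the two least-probable nodes; the expected code length is the sum of the merged weights.
merge 1/68 + 1/34 → 3/68
merge 3/68 + 5/68 → 2/17
merge 2/17 + 2/17 → 4/17
merge 11/68 + 11/68 → 11/34
merge 13/68 + 4/17 → 29/68
merge 1/4 + 11/34 → 39/68
merge 29/68 + 39/68 → 1
L = 3/68 + 2/17 + 4/17 + 11/34 + 29/68 + 39/68 + 1 = 185/68 ≈ 2.721 bits/symbol.

2.721 bits/symbol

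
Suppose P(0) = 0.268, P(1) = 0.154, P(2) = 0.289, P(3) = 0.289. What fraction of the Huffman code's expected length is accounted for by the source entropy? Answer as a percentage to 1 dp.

98.0%

Entropy H = −Σ p log₂ p ≈ 1.9599 bits.
Huffman merges: 77/500+67/250→211/500; 289/1000+289/1000→289/500; 211/500+289/500→1. L = 2 ≈ 2.0000.
Efficiency = H/L = 1.9599/2.0000 = 98.0%.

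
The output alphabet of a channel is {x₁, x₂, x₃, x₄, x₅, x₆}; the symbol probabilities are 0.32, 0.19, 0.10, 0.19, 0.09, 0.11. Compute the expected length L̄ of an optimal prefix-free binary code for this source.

2.49 bits/symbol

Repeatedly combine the two least-probable nodes; the expected code length is the sum of the merged weights.
merge 9/100 + 1/10 → 19/100
merge 11/100 + 19/100 → 3/10
merge 19/100 + 19/100 → 19/50
merge 3/10 + 8/25 → 31/50
merge 19/50 + 31/50 → 1
L = 19/100 + 3/10 + 19/50 + 31/50 + 1 = 249/100 = 2.49 bits/symbol.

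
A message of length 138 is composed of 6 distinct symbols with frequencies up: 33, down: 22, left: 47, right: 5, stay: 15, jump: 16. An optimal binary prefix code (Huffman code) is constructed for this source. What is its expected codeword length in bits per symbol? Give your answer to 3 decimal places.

Probabilities are the counts divided by 138.
Repeatedly combine the two least-probable nodes; the expected code length is the sum of the merged weights.
merge 5/138 + 5/46 → 10/69
merge 8/69 + 10/69 → 6/23
merge 11/69 + 11/46 → 55/138
merge 6/23 + 47/138 → 83/138
merge 55/138 + 83/138 → 1
L = 10/69 + 6/23 + 55/138 + 83/138 + 1 = 166/69 ≈ 2.406 bits/symbol.

2.406 bits/symbol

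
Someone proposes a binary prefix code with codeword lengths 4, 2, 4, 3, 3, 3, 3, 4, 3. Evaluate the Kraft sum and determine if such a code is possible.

With common denominator 2^4 = 16: Σ 2^(−ℓᵢ) = 1/16 + 4/16 + 1/16 + 2/16 + 2/16 + 2/16 + 2/16 + 1/16 + 2/16 = 17/16 = 1.0625.
Kraft's inequality requires Σ ≤ 1; here Σ = 1.0625 > 1, so no such prefix code exists.

1.0625; no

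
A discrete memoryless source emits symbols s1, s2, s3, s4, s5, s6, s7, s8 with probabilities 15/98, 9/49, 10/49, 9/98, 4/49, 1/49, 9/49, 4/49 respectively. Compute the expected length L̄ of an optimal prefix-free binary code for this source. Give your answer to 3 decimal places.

2.888 bits/symbol

Repeatedly combine the two least-probable nodes; the expected code length is the sum of the merged weights.
merge 1/49 + 4/49 → 5/49
merge 4/49 + 9/98 → 17/98
merge 5/49 + 15/98 → 25/98
merge 17/98 + 9/49 → 5/14
merge 9/49 + 10/49 → 19/49
merge 25/98 + 5/14 → 30/49
merge 19/49 + 30/49 → 1
L = 5/49 + 17/98 + 25/98 + 5/14 + 19/49 + 30/49 + 1 = 283/98 ≈ 2.888 bits/symbol.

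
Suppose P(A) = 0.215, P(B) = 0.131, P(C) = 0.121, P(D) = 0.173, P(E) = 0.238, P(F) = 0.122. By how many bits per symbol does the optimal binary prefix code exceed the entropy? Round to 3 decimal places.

Entropy H = −Σ p log₂ p ≈ 2.5307 bits.
Huffman merges: 121/1000+61/500→243/1000; 131/1000+173/1000→38/125; 43/200+119/500→453/1000; 243/1000+38/125→547/1000; 453/1000+547/1000→1. L = 2547/1000 ≈ 2.5470.
L − H = 2.5470 − 2.5307 = 0.016 bits.

0.016 bits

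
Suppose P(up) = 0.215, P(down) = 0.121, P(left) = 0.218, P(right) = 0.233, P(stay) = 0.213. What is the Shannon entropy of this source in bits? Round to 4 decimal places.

2.2894 bits

H = −Σ pᵢ log₂ pᵢ.
−0.215·log₂(0.215) = 0.4768
−0.121·log₂(0.121) = 0.3687
−0.218·log₂(0.218) = 0.4791
−0.233·log₂(0.233) = 0.4897
−0.213·log₂(0.213) = 0.4752
Sum ≈ 2.2894 → 2.2894 bits.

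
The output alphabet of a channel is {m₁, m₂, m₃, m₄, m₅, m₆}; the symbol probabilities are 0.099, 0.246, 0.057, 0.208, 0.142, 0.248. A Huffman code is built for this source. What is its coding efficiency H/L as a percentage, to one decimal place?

99.2%

Entropy H = −Σ p log₂ p ≈ 2.4335 bits.
Huffman merges: 57/1000+99/1000→39/250; 71/500+39/250→149/500; 26/125+123/500→227/500; 31/125+149/500→273/500; 227/500+273/500→1. L = 1227/500 ≈ 2.4540.
Efficiency = H/L = 2.4335/2.4540 = 99.2%.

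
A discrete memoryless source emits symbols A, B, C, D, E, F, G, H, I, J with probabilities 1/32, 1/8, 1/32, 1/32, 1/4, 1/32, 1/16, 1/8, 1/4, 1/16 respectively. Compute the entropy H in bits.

Each probability is a power of 1/2, so log₂(1/p) is an integer.
H = Σ p·log₂(1/p) = 1/32·5 + 1/8·3 + 1/32·5 + 1/32·5 + 1/4·2 + 1/32·5 + 1/16·4 + 1/8·3 + 1/4·2 + 1/16·4 = 2.875 bits.

2.875 bits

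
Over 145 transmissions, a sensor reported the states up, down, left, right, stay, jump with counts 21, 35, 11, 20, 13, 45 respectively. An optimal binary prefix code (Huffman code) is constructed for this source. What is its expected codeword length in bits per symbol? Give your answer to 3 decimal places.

2.448 bits/symbol

Probabilities are the counts divided by 145.
Repeatedly combine the two least-probable nodes; the expected code length is the sum of the merged weights.
merge 11/145 + 13/145 → 24/145
merge 4/29 + 21/145 → 41/145
merge 24/145 + 7/29 → 59/145
merge 41/145 + 9/29 → 86/145
merge 59/145 + 86/145 → 1
L = 24/145 + 41/145 + 59/145 + 86/145 + 1 = 71/29 ≈ 2.448 bits/symbol.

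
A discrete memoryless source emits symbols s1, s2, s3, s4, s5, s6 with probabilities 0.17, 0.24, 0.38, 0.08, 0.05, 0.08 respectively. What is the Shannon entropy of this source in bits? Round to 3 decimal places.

2.258 bits

H = −Σ pᵢ log₂ pᵢ.
−0.17·log₂(0.17) = 0.4346
−0.24·log₂(0.24) = 0.4941
−0.38·log₂(0.38) = 0.5305
−0.08·log₂(0.08) = 0.2915
−0.05·log₂(0.05) = 0.2161
−0.08·log₂(0.08) = 0.2915
Sum ≈ 2.2583 → 2.258 bits.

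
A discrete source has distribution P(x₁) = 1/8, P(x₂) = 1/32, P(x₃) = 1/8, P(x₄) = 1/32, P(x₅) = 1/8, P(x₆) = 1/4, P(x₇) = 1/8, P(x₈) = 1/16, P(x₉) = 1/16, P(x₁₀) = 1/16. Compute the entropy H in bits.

Each probability is a power of 1/2, so log₂(1/p) is an integer.
H = Σ p·log₂(1/p) = 1/8·3 + 1/32·5 + 1/8·3 + 1/32·5 + 1/8·3 + 1/4·2 + 1/8·3 + 1/16·4 + 1/16·4 + 1/16·4 = 3.0625 bits.

3.0625 bits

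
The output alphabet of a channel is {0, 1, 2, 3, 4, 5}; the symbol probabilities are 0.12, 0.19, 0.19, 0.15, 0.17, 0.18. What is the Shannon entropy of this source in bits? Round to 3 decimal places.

H = −Σ pᵢ log₂ pᵢ.
−0.12·log₂(0.12) = 0.3671
−0.19·log₂(0.19) = 0.4552
−0.19·log₂(0.19) = 0.4552
−0.15·log₂(0.15) = 0.4105
−0.17·log₂(0.17) = 0.4346
−0.18·log₂(0.18) = 0.4453
Sum ≈ 2.5680 → 2.568 bits.

2.568 bits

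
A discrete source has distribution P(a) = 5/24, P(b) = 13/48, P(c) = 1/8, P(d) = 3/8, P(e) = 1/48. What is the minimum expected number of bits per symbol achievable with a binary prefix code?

Repeatedly combine the two least-probable nodes; the expected code length is the sum of the merged weights.
merge 1/48 + 1/8 → 7/48
merge 7/48 + 5/24 → 17/48
merge 13/48 + 17/48 → 5/8
merge 3/8 + 5/8 → 1
L = 7/48 + 17/48 + 5/8 + 1 = 17/8 = 2.125 bits/symbol.

2.125 bits/symbol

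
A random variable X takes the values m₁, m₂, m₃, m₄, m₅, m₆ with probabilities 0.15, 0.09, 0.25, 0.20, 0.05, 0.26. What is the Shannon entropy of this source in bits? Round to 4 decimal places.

2.4090 bits

H = −Σ pᵢ log₂ pᵢ.
−0.15·log₂(0.15) = 0.4105
−0.09·log₂(0.09) = 0.3127
−0.25·log₂(0.25) = 0.5000
−0.20·log₂(0.20) = 0.4644
−0.05·log₂(0.05) = 0.2161
−0.26·log₂(0.26) = 0.5053
Sum ≈ 2.4090 → 2.4090 bits.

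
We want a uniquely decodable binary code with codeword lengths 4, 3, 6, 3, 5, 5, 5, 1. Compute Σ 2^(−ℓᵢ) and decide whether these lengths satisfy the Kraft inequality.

0.921875; yes

With common denominator 2^6 = 64: Σ 2^(−ℓᵢ) = 4/64 + 8/64 + 1/64 + 8/64 + 2/64 + 2/64 + 2/64 + 32/64 = 59/64 = 0.921875.
Kraft's inequality requires Σ ≤ 1; here Σ = 0.921875 ≤ 1, so such a prefix code exists.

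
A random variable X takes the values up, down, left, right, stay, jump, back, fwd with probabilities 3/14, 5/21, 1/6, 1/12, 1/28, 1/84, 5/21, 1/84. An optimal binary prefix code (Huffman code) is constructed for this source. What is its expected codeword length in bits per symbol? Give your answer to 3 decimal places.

Repeatedly combine the two least-probable nodes; the expected code length is the sum of the merged weights.
merge 1/84 + 1/84 → 1/42
merge 1/42 + 1/28 → 5/84
merge 5/84 + 1/12 → 1/7
merge 1/7 + 1/6 → 13/42
merge 3/14 + 5/21 → 19/42
merge 5/21 + 13/42 → 23/42
merge 19/42 + 23/42 → 1
L = 1/42 + 5/84 + 1/7 + 13/42 + 19/42 + 23/42 + 1 = 71/28 ≈ 2.536 bits/symbol.

2.536 bits/symbol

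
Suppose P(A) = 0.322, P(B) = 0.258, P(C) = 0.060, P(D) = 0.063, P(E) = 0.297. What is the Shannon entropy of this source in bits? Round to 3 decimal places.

2.046 bits

H = −Σ pᵢ log₂ pᵢ.
−0.322·log₂(0.322) = 0.5264
−0.258·log₂(0.258) = 0.5043
−0.060·log₂(0.060) = 0.2435
−0.063·log₂(0.063) = 0.2513
−0.297·log₂(0.297) = 0.5202
Sum ≈ 2.0457 → 2.046 bits.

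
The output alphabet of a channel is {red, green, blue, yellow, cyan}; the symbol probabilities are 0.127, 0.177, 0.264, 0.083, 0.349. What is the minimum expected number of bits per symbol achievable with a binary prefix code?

Repeatedly combine the two least-probable nodes; the expected code length is the sum of the merged weights.
merge 83/1000 + 127/1000 → 21/100
merge 177/1000 + 21/100 → 387/1000
merge 33/125 + 349/1000 → 613/1000
merge 387/1000 + 613/1000 → 1
L = 21/100 + 387/1000 + 613/1000 + 1 = 221/100 = 2.21 bits/symbol.

2.21 bits/symbol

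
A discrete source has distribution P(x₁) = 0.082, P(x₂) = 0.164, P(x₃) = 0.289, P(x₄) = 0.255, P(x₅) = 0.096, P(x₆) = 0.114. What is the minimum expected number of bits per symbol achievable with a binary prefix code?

2.456 bits/symbol

Repeatedly combine the two least-probable nodes; the expected code length is the sum of the merged weights.
merge 41/500 + 12/125 → 89/500
merge 57/500 + 41/250 → 139/500
merge 89/500 + 51/200 → 433/1000
merge 139/500 + 289/1000 → 567/1000
merge 433/1000 + 567/1000 → 1
L = 89/500 + 139/500 + 433/1000 + 567/1000 + 1 = 307/125 = 2.456 bits/symbol.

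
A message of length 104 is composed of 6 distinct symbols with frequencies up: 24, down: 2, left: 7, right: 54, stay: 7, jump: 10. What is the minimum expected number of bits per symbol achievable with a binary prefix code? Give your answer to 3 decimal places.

Probabilities are the counts divided by 104.
Repeatedly combine the two least-probable nodes; the expected code length is the sum of the merged weights.
merge 1/52 + 7/104 → 9/104
merge 7/104 + 9/104 → 2/13
merge 5/52 + 2/13 → 1/4
merge 3/13 + 1/4 → 25/52
merge 25/52 + 27/52 → 1
L = 9/104 + 2/13 + 1/4 + 25/52 + 1 = 205/104 ≈ 1.971 bits/symbol.

1.971 bits/symbol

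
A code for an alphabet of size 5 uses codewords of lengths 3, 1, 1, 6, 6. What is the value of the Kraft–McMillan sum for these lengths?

With common denominator 2^6 = 64: Σ 2^(−ℓᵢ) = 8/64 + 32/64 + 32/64 + 1/64 + 1/64 = 74/64 = 1.15625.

1.15625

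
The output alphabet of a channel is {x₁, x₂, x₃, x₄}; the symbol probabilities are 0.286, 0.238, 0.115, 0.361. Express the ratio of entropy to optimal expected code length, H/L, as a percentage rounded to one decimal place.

95.3%

Entropy H = −Σ p log₂ p ≈ 1.8989 bits.
Huffman merges: 23/200+119/500→353/1000; 143/500+353/1000→639/1000; 361/1000+639/1000→1. L = 249/125 ≈ 1.9920.
Efficiency = H/L = 1.8989/1.9920 = 95.3%.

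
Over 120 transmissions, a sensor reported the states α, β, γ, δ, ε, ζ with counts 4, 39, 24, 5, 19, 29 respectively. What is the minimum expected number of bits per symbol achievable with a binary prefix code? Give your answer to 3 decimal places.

2.308 bits/symbol

Probabilities are the counts divided by 120.
Repeatedly combine the two least-probable nodes; the expected code length is the sum of the merged weights.
merge 1/30 + 1/24 → 3/40
merge 3/40 + 19/120 → 7/30
merge 1/5 + 7/30 → 13/30
merge 29/120 + 13/40 → 17/30
merge 13/30 + 17/30 → 1
L = 3/40 + 7/30 + 13/30 + 17/30 + 1 = 277/120 ≈ 2.308 bits/symbol.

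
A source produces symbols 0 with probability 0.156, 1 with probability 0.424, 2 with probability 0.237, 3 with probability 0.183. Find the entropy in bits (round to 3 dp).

1.884 bits

H = −Σ pᵢ log₂ pᵢ.
−0.156·log₂(0.156) = 0.4181
−0.424·log₂(0.424) = 0.5249
−0.237·log₂(0.237) = 0.4923
−0.183·log₂(0.183) = 0.4484
Sum ≈ 1.8836 → 1.884 bits.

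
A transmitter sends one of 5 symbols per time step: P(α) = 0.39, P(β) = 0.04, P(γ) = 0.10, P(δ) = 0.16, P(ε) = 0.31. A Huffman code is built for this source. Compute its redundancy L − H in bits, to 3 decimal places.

Entropy H = −Σ p log₂ p ≈ 1.9946 bits.
Huffman merges: 1/25+1/10→7/50; 7/50+4/25→3/10; 3/10+31/100→61/100; 39/100+61/100→1. L = 41/20 ≈ 2.0500.
L − H = 2.0500 − 1.9946 = 0.055 bits.

0.055 bits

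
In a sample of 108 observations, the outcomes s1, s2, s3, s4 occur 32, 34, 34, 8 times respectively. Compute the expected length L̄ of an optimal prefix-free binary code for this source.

2 bits/symbol

Probabilities are the counts divided by 108.
Repeatedly combine the two least-probable nodes; the expected code length is the sum of the merged weights.
merge 2/27 + 8/27 → 10/27
merge 17/54 + 17/54 → 17/27
merge 10/27 + 17/27 → 1
L = 10/27 + 17/27 + 1 = 2 bits/symbol.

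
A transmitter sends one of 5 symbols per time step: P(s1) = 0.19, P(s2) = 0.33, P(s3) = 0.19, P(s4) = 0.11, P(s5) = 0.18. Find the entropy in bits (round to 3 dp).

H = −Σ pᵢ log₂ pᵢ.
−0.19·log₂(0.19) = 0.4552
−0.33·log₂(0.33) = 0.5278
−0.19·log₂(0.19) = 0.4552
−0.11·log₂(0.11) = 0.3503
−0.18·log₂(0.18) = 0.4453
Sum ≈ 2.2339 → 2.234 bits.

2.234 bits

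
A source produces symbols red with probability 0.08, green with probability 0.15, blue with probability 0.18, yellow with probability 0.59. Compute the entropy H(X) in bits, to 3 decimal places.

H = −Σ pᵢ log₂ pᵢ.
−0.08·log₂(0.08) = 0.2915
−0.15·log₂(0.15) = 0.4105
−0.18·log₂(0.18) = 0.4453
−0.59·log₂(0.59) = 0.4491
Sum ≈ 1.5965 → 1.596 bits.

1.596 bits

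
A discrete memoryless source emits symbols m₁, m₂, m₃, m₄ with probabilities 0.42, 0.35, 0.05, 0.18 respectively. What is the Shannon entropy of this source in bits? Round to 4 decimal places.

H = −Σ pᵢ log₂ pᵢ.
−0.42·log₂(0.42) = 0.5256
−0.35·log₂(0.35) = 0.5301
−0.05·log₂(0.05) = 0.2161
−0.18·log₂(0.18) = 0.4453
Sum ≈ 1.7172 → 1.7172 bits.

1.7172 bits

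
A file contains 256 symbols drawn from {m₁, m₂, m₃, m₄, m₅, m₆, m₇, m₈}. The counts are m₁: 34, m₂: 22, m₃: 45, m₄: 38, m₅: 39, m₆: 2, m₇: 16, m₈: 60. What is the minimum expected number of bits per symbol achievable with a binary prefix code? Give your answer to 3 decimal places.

2.816 bits/symbol

Probabilities are the counts divided by 256.
Repeatedly combine the two least-probable nodes; the expected code length is the sum of the merged weights.
merge 1/128 + 1/16 → 9/128
merge 9/128 + 11/128 → 5/32
merge 17/128 + 19/128 → 9/32
merge 39/256 + 5/32 → 79/256
merge 45/256 + 15/64 → 105/256
merge 9/32 + 79/256 → 151/256
merge 105/256 + 151/256 → 1
L = 9/128 + 5/32 + 9/32 + 79/256 + 105/256 + 151/256 + 1 = 721/256 ≈ 2.816 bits/symbol.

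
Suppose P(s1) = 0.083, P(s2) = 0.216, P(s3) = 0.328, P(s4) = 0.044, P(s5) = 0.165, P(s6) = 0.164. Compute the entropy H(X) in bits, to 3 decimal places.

2.358 bits

H = −Σ pᵢ log₂ pᵢ.
−0.083·log₂(0.083) = 0.2980
−0.216·log₂(0.216) = 0.4776
−0.328·log₂(0.328) = 0.5275
−0.044·log₂(0.044) = 0.1983
−0.165·log₂(0.165) = 0.4289
−0.164·log₂(0.164) = 0.4278
Sum ≈ 2.3580 → 2.358 bits.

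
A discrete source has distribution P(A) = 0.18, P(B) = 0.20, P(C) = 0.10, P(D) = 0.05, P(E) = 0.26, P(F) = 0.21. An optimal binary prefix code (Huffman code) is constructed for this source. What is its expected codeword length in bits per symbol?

2.48 bits/symbol

Repeatedly combine the two least-probable nodes; the expected code length is the sum of the merged weights.
merge 1/20 + 1/10 → 3/20
merge 3/20 + 9/50 → 33/100
merge 1/5 + 21/100 → 41/100
merge 13/50 + 33/100 → 59/100
merge 41/100 + 59/100 → 1
L = 3/20 + 33/100 + 41/100 + 59/100 + 1 = 62/25 = 2.48 bits/symbol.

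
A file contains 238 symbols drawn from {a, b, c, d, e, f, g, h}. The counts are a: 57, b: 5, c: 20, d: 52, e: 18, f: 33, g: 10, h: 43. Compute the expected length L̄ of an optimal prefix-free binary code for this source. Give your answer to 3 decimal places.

Probabilities are the counts divided by 238.
Repeatedly combine the two least-probable nodes; the expected code length is the sum of the merged weights.
merge 5/238 + 5/119 → 15/238
merge 15/238 + 9/119 → 33/238
merge 10/119 + 33/238 → 53/238
merge 33/238 + 43/238 → 38/119
merge 26/119 + 53/238 → 15/34
merge 57/238 + 38/119 → 19/34
merge 15/34 + 19/34 → 1
L = 15/238 + 33/238 + 53/238 + 38/119 + 15/34 + 19/34 + 1 = 653/238 ≈ 2.744 bits/symbol.

2.744 bits/symbol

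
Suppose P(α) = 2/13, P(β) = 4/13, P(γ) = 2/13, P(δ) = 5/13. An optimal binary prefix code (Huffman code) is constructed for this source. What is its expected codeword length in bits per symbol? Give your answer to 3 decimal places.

Repeatedly combine the two least-probable nodes; the expected code length is the sum of the merged weights.
merge 2/13 + 2/13 → 4/13
merge 4/13 + 4/13 → 8/13
merge 5/13 + 8/13 → 1
L = 4/13 + 8/13 + 1 = 25/13 ≈ 1.923 bits/symbol.

1.923 bits/symbol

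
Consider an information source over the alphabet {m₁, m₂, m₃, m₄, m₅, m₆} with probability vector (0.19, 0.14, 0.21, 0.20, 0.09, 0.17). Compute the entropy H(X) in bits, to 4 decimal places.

H = −Σ pᵢ log₂ pᵢ.
−0.19·log₂(0.19) = 0.4552
−0.14·log₂(0.14) = 0.3971
−0.21·log₂(0.21) = 0.4728
−0.20·log₂(0.20) = 0.4644
−0.09·log₂(0.09) = 0.3127
−0.17·log₂(0.17) = 0.4346
Sum ≈ 2.5368 → 2.5368 bits.

2.5368 bits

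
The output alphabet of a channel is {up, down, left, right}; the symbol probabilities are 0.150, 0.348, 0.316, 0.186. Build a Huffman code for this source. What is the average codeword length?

Repeatedly combine the two least-probable nodes; the expected code length is the sum of the merged weights.
merge 3/20 + 93/500 → 42/125
merge 79/250 + 42/125 → 163/250
merge 87/250 + 163/250 → 1
L = 42/125 + 163/250 + 1 = 497/250 = 1.988 bits/symbol.

1.988 bits/symbol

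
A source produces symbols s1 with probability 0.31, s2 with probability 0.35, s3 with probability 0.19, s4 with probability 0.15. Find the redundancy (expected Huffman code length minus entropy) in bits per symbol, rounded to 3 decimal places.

0.070 bits

Entropy H = −Σ p log₂ p ≈ 1.9197 bits.
Huffman merges: 3/20+19/100→17/50; 31/100+17/50→13/20; 7/20+13/20→1. L = 199/100 ≈ 1.9900.
L − H = 1.9900 − 1.9197 = 0.070 bits.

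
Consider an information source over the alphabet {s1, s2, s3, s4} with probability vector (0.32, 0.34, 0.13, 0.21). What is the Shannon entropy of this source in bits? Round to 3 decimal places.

H = −Σ pᵢ log₂ pᵢ.
−0.32·log₂(0.32) = 0.5260
−0.34·log₂(0.34) = 0.5292
−0.13·log₂(0.13) = 0.3826
−0.21·log₂(0.21) = 0.4728
Sum ≈ 1.9107 → 1.911 bits.

1.911 bits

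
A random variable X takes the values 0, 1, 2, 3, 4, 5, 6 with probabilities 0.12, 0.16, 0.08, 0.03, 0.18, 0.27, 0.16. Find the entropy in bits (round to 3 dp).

H = −Σ pᵢ log₂ pᵢ.
−0.12·log₂(0.12) = 0.3671
−0.16·log₂(0.16) = 0.4230
−0.08·log₂(0.08) = 0.2915
−0.03·log₂(0.03) = 0.1518
−0.18·log₂(0.18) = 0.4453
−0.27·log₂(0.27) = 0.5100
−0.16·log₂(0.16) = 0.4230
Sum ≈ 2.6117 → 2.612 bits.

2.612 bits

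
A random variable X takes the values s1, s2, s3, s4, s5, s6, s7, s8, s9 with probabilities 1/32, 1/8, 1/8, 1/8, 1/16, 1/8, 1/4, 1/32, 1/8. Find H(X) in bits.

2.9375 bits

Each probability is a power of 1/2, so log₂(1/p) is an integer.
H = Σ p·log₂(1/p) = 1/32·5 + 1/8·3 + 1/8·3 + 1/8·3 + 1/16·4 + 1/8·3 + 1/4·2 + 1/32·5 + 1/8·3 = 2.9375 bits.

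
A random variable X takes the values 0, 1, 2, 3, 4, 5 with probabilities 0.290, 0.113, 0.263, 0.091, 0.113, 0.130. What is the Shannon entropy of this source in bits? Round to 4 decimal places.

2.4329 bits

H = −Σ pᵢ log₂ pᵢ.
−0.290·log₂(0.290) = 0.5179
−0.113·log₂(0.113) = 0.3555
−0.263·log₂(0.263) = 0.5068
−0.091·log₂(0.091) = 0.3147
−0.113·log₂(0.113) = 0.3555
−0.130·log₂(0.130) = 0.3826
Sum ≈ 2.4329 → 2.4329 bits.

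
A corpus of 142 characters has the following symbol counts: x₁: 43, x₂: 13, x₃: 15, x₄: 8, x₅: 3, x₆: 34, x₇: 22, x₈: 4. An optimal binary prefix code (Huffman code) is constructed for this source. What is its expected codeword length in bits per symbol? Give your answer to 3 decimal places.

2.613 bits/symbol

Probabilities are the counts divided by 142.
Repeatedly combine the two least-probable nodes; the expected code length is the sum of the merged weights.
merge 3/142 + 2/71 → 7/142
merge 7/142 + 4/71 → 15/142
merge 13/142 + 15/142 → 14/71
merge 15/142 + 11/71 → 37/142
merge 14/71 + 17/71 → 31/71
merge 37/142 + 43/142 → 40/71
merge 31/71 + 40/71 → 1
L = 7/142 + 15/142 + 14/71 + 37/142 + 31/71 + 40/71 + 1 = 371/142 ≈ 2.613 bits/symbol.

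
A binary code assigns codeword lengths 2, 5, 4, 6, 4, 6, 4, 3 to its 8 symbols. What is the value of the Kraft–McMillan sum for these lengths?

With common denominator 2^6 = 64: Σ 2^(−ℓᵢ) = 16/64 + 2/64 + 4/64 + 1/64 + 4/64 + 1/64 + 4/64 + 8/64 = 40/64 = 0.625.

0.625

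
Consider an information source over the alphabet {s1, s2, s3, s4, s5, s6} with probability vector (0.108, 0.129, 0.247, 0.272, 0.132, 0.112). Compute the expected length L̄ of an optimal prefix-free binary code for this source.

2.481 bits/symbol

Repeatedly combine the two least-probable nodes; the expected code length is the sum of the merged weights.
merge 27/250 + 14/125 → 11/50
merge 129/1000 + 33/250 → 261/1000
merge 11/50 + 247/1000 → 467/1000
merge 261/1000 + 34/125 → 533/1000
merge 467/1000 + 533/1000 → 1
L = 11/50 + 261/1000 + 467/1000 + 533/1000 + 1 = 2481/1000 = 2.481 bits/symbol.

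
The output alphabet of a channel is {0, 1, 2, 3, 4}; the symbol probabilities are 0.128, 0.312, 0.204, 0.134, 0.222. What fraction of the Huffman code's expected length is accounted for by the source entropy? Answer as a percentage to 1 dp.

99.1%

Entropy H = −Σ p log₂ p ≈ 2.2423 bits.
Huffman merges: 16/125+67/500→131/500; 51/250+111/500→213/500; 131/500+39/125→287/500; 213/500+287/500→1. L = 1131/500 ≈ 2.2620.
Efficiency = H/L = 2.2423/2.2620 = 99.1%.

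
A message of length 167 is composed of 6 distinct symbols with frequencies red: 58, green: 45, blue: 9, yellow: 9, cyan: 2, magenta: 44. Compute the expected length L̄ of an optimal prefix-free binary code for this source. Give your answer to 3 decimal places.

2.186 bits/symbol

Probabilities are the counts divided by 167.
Repeatedly combine the two least-probable nodes; the expected code length is the sum of the merged weights.
merge 2/167 + 9/167 → 11/167
merge 9/167 + 11/167 → 20/167
merge 20/167 + 44/167 → 64/167
merge 45/167 + 58/167 → 103/167
merge 64/167 + 103/167 → 1
L = 11/167 + 20/167 + 64/167 + 103/167 + 1 = 365/167 ≈ 2.186 bits/symbol.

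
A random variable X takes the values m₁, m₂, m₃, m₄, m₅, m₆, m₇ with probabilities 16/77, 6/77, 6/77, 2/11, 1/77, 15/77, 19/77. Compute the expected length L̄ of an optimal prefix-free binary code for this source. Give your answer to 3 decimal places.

Repeatedly combine the two least-probable nodes; the expected code length is the sum of the merged weights.
merge 1/77 + 6/77 → 1/11
merge 6/77 + 1/11 → 13/77
merge 13/77 + 2/11 → 27/77
merge 15/77 + 16/77 → 31/77
merge 19/77 + 27/77 → 46/77
merge 31/77 + 46/77 → 1
L = 1/11 + 13/77 + 27/77 + 31/77 + 46/77 + 1 = 201/77 ≈ 2.610 bits/symbol.

2.610 bits/symbol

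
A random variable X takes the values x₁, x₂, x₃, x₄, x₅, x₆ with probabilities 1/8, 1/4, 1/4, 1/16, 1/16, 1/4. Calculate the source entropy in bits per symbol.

2.375 bits

Each probability is a power of 1/2, so log₂(1/p) is an integer.
H = Σ p·log₂(1/p) = 1/8·3 + 1/4·2 + 1/4·2 + 1/16·4 + 1/16·4 + 1/4·2 = 2.375 bits.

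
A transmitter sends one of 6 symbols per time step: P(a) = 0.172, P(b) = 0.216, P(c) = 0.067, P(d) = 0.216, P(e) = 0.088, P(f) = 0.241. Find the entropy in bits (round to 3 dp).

2.456 bits

H = −Σ pᵢ log₂ pᵢ.
−0.172·log₂(0.172) = 0.4368
−0.216·log₂(0.216) = 0.4776
−0.067·log₂(0.067) = 0.2613
−0.216·log₂(0.216) = 0.4776
−0.088·log₂(0.088) = 0.3086
−0.241·log₂(0.241) = 0.4947
Sum ≈ 2.4565 → 2.456 bits.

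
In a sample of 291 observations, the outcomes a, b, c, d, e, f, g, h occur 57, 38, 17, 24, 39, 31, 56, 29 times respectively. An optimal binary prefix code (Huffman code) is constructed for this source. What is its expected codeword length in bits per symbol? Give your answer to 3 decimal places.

2.945 bits/symbol

Probabilities are the counts divided by 291.
Repeatedly combine the two least-probable nodes; the expected code length is the sum of the merged weights.
merge 17/291 + 8/97 → 41/291
merge 29/291 + 31/291 → 20/97
merge 38/291 + 13/97 → 77/291
merge 41/291 + 56/291 → 1/3
merge 19/97 + 20/97 → 39/97
merge 77/291 + 1/3 → 58/97
merge 39/97 + 58/97 → 1
L = 41/291 + 20/97 + 77/291 + 1/3 + 39/97 + 58/97 + 1 = 857/291 ≈ 2.945 bits/symbol.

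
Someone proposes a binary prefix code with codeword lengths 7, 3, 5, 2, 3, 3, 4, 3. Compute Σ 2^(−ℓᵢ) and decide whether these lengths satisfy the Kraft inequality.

0.8515625; yes

With common denominator 2^7 = 128: Σ 2^(−ℓᵢ) = 1/128 + 16/128 + 4/128 + 32/128 + 16/128 + 16/128 + 8/128 + 16/128 = 109/128 = 0.8515625.
Kraft's inequality requires Σ ≤ 1; here Σ = 0.8515625 ≤ 1, so such a prefix code exists.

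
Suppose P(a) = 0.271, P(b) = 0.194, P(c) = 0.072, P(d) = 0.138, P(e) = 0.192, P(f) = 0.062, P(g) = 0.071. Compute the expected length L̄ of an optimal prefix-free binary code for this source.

Repeatedly combine the two least-probable nodes; the expected code length is the sum of the merged weights.
merge 31/500 + 71/1000 → 133/1000
merge 9/125 + 133/1000 → 41/200
merge 69/500 + 24/125 → 33/100
merge 97/500 + 41/200 → 399/1000
merge 271/1000 + 33/100 → 601/1000
merge 399/1000 + 601/1000 → 1
L = 133/1000 + 41/200 + 33/100 + 399/1000 + 601/1000 + 1 = 667/250 = 2.668 bits/symbol.

2.668 bits/symbol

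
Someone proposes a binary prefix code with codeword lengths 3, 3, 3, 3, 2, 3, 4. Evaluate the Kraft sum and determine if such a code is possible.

0.9375; yes

With common denominator 2^4 = 16: Σ 2^(−ℓᵢ) = 2/16 + 2/16 + 2/16 + 2/16 + 4/16 + 2/16 + 1/16 = 15/16 = 0.9375.
Kraft's inequality requires Σ ≤ 1; here Σ = 0.9375 ≤ 1, so such a prefix code exists.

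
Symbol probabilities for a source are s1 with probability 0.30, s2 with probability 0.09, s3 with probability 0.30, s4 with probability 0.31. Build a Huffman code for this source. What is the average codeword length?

2 bits/symbol

Repeatedly combine the two least-probable nodes; the expected code length is the sum of the merged weights.
merge 9/100 + 3/10 → 39/100
merge 3/10 + 31/100 → 61/100
merge 39/100 + 61/100 → 1
L = 39/100 + 61/100 + 1 = 2 bits/symbol.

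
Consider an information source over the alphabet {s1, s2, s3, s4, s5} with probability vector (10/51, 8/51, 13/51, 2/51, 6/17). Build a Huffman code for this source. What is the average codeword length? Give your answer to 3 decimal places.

2.196 bits/symbol

Repeatedly combine the two least-probable nodes; the expected code length is the sum of the merged weights.
merge 2/51 + 8/51 → 10/51
merge 10/51 + 10/51 → 20/51
merge 13/51 + 6/17 → 31/51
merge 20/51 + 31/51 → 1
L = 10/51 + 20/51 + 31/51 + 1 = 112/51 ≈ 2.196 bits/symbol.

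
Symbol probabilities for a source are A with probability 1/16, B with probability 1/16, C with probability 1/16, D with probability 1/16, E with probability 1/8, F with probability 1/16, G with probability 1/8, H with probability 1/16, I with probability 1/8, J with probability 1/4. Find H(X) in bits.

3.125 bits

Each probability is a power of 1/2, so log₂(1/p) is an integer.
H = Σ p·log₂(1/p) = 1/16·4 + 1/16·4 + 1/16·4 + 1/16·4 + 1/8·3 + 1/16·4 + 1/8·3 + 1/16·4 + 1/8·3 + 1/4·2 = 3.125 bits.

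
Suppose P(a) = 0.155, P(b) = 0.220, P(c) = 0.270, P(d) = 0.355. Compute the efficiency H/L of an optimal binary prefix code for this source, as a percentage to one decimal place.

96.9%

Entropy H = −Σ p log₂ p ≈ 1.9379 bits.
Huffman merges: 31/200+11/50→3/8; 27/100+71/200→5/8; 3/8+5/8→1. L = 2 ≈ 2.0000.
Efficiency = H/L = 1.9379/2.0000 = 96.9%.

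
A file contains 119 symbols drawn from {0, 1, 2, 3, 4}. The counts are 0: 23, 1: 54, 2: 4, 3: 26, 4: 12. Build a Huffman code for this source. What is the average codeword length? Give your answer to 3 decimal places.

Probabilities are the counts divided by 119.
Repeatedly combine the two least-probable nodes; the expected code length is the sum of the merged weights.
merge 4/119 + 12/119 → 16/119
merge 16/119 + 23/119 → 39/119
merge 26/119 + 39/119 → 65/119
merge 54/119 + 65/119 → 1
L = 16/119 + 39/119 + 65/119 + 1 = 239/119 ≈ 2.008 bits/symbol.

2.008 bits/symbol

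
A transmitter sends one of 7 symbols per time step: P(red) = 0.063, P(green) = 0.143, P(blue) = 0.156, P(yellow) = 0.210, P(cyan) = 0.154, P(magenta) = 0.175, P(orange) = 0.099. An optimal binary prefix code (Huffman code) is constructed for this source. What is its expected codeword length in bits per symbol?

2.777 bits/symbol

Repeatedly combine the two least-probable nodes; the expected code length is the sum of the merged weights.
merge 63/1000 + 99/1000 → 81/500
merge 143/1000 + 77/500 → 297/1000
merge 39/250 + 81/500 → 159/500
merge 7/40 + 21/100 → 77/200
merge 297/1000 + 159/500 → 123/200
merge 77/200 + 123/200 → 1
L = 81/500 + 297/1000 + 159/500 + 77/200 + 123/200 + 1 = 2777/1000 = 2.777 bits/symbol.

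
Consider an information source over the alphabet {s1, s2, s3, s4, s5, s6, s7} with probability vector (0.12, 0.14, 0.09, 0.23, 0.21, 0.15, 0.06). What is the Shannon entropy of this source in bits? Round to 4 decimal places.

H = −Σ pᵢ log₂ pᵢ.
−0.12·log₂(0.12) = 0.3671
−0.14·log₂(0.14) = 0.3971
−0.09·log₂(0.09) = 0.3127
−0.23·log₂(0.23) = 0.4877
−0.21·log₂(0.21) = 0.4728
−0.15·log₂(0.15) = 0.4105
−0.06·log₂(0.06) = 0.2435
Sum ≈ 2.6914 → 2.6914 bits.

2.6914 bits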